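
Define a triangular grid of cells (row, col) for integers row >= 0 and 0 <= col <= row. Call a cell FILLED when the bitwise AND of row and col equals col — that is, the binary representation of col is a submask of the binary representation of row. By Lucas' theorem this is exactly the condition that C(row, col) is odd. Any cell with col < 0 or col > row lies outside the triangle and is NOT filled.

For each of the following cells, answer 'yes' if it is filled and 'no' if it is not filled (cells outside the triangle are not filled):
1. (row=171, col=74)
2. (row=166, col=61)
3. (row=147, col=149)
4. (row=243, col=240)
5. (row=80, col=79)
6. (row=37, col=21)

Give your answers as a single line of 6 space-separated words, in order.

(171,74): row=0b10101011, col=0b1001010, row AND col = 0b1010 = 10; 10 != 74 -> empty
(166,61): row=0b10100110, col=0b111101, row AND col = 0b100100 = 36; 36 != 61 -> empty
(147,149): col outside [0, 147] -> not filled
(243,240): row=0b11110011, col=0b11110000, row AND col = 0b11110000 = 240; 240 == 240 -> filled
(80,79): row=0b1010000, col=0b1001111, row AND col = 0b1000000 = 64; 64 != 79 -> empty
(37,21): row=0b100101, col=0b10101, row AND col = 0b101 = 5; 5 != 21 -> empty

Answer: no no no yes no no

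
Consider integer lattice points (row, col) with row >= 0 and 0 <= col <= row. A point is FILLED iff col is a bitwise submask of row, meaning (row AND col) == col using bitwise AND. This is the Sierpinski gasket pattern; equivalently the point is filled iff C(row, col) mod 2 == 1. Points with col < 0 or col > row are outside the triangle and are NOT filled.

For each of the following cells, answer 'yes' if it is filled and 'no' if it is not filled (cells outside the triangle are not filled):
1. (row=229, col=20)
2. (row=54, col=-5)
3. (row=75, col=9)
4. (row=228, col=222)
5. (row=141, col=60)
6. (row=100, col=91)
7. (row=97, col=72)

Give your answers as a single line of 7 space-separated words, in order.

Answer: no no yes no no no no

Derivation:
(229,20): row=0b11100101, col=0b10100, row AND col = 0b100 = 4; 4 != 20 -> empty
(54,-5): col outside [0, 54] -> not filled
(75,9): row=0b1001011, col=0b1001, row AND col = 0b1001 = 9; 9 == 9 -> filled
(228,222): row=0b11100100, col=0b11011110, row AND col = 0b11000100 = 196; 196 != 222 -> empty
(141,60): row=0b10001101, col=0b111100, row AND col = 0b1100 = 12; 12 != 60 -> empty
(100,91): row=0b1100100, col=0b1011011, row AND col = 0b1000000 = 64; 64 != 91 -> empty
(97,72): row=0b1100001, col=0b1001000, row AND col = 0b1000000 = 64; 64 != 72 -> empty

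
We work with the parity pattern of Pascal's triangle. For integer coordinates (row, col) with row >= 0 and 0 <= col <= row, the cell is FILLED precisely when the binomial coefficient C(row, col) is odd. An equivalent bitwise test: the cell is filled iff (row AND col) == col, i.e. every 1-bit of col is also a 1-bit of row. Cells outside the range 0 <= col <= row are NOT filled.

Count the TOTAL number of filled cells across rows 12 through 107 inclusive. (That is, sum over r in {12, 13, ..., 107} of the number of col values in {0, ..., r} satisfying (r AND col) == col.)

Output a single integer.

Answer: 1350

Derivation:
r12=1100 pc2: +4 =4
r13=1101 pc3: +8 =12
r14=1110 pc3: +8 =20
r15=1111 pc4: +16 =36
r16=10000 pc1: +2 =38
r17=10001 pc2: +4 =42
r18=10010 pc2: +4 =46
r19=10011 pc3: +8 =54
r20=10100 pc2: +4 =58
r21=10101 pc3: +8 =66
r22=10110 pc3: +8 =74
r23=10111 pc4: +16 =90
r24=11000 pc2: +4 =94
r25=11001 pc3: +8 =102
r26=11010 pc3: +8 =110
r27=11011 pc4: +16 =126
r28=11100 pc3: +8 =134
r29=11101 pc4: +16 =150
r30=11110 pc4: +16 =166
r31=11111 pc5: +32 =198
r32=100000 pc1: +2 =200
r33=100001 pc2: +4 =204
r34=100010 pc2: +4 =208
r35=100011 pc3: +8 =216
r36=100100 pc2: +4 =220
r37=100101 pc3: +8 =228
r38=100110 pc3: +8 =236
r39=100111 pc4: +16 =252
r40=101000 pc2: +4 =256
r41=101001 pc3: +8 =264
r42=101010 pc3: +8 =272
r43=101011 pc4: +16 =288
r44=101100 pc3: +8 =296
r45=101101 pc4: +16 =312
r46=101110 pc4: +16 =328
r47=101111 pc5: +32 =360
r48=110000 pc2: +4 =364
r49=110001 pc3: +8 =372
r50=110010 pc3: +8 =380
r51=110011 pc4: +16 =396
r52=110100 pc3: +8 =404
r53=110101 pc4: +16 =420
r54=110110 pc4: +16 =436
r55=110111 pc5: +32 =468
r56=111000 pc3: +8 =476
r57=111001 pc4: +16 =492
r58=111010 pc4: +16 =508
r59=111011 pc5: +32 =540
r60=111100 pc4: +16 =556
r61=111101 pc5: +32 =588
r62=111110 pc5: +32 =620
r63=111111 pc6: +64 =684
r64=1000000 pc1: +2 =686
r65=1000001 pc2: +4 =690
r66=1000010 pc2: +4 =694
r67=1000011 pc3: +8 =702
r68=1000100 pc2: +4 =706
r69=1000101 pc3: +8 =714
r70=1000110 pc3: +8 =722
r71=1000111 pc4: +16 =738
r72=1001000 pc2: +4 =742
r73=1001001 pc3: +8 =750
r74=1001010 pc3: +8 =758
r75=1001011 pc4: +16 =774
r76=1001100 pc3: +8 =782
r77=1001101 pc4: +16 =798
r78=1001110 pc4: +16 =814
r79=1001111 pc5: +32 =846
r80=1010000 pc2: +4 =850
r81=1010001 pc3: +8 =858
r82=1010010 pc3: +8 =866
r83=1010011 pc4: +16 =882
r84=1010100 pc3: +8 =890
r85=1010101 pc4: +16 =906
r86=1010110 pc4: +16 =922
r87=1010111 pc5: +32 =954
r88=1011000 pc3: +8 =962
r89=1011001 pc4: +16 =978
r90=1011010 pc4: +16 =994
r91=1011011 pc5: +32 =1026
r92=1011100 pc4: +16 =1042
r93=1011101 pc5: +32 =1074
r94=1011110 pc5: +32 =1106
r95=1011111 pc6: +64 =1170
r96=1100000 pc2: +4 =1174
r97=1100001 pc3: +8 =1182
r98=1100010 pc3: +8 =1190
r99=1100011 pc4: +16 =1206
r100=1100100 pc3: +8 =1214
r101=1100101 pc4: +16 =1230
r102=1100110 pc4: +16 =1246
r103=1100111 pc5: +32 =1278
r104=1101000 pc3: +8 =1286
r105=1101001 pc4: +16 =1302
r106=1101010 pc4: +16 =1318
r107=1101011 pc5: +32 =1350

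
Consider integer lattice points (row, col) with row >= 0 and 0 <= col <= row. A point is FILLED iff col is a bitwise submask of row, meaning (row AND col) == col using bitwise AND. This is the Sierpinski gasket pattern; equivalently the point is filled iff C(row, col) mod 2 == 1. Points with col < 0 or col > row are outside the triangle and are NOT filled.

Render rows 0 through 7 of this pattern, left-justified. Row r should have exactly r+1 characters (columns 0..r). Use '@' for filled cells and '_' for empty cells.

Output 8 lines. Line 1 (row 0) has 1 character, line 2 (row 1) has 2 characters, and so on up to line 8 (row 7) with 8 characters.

Answer: @
@@
@_@
@@@@
@___@
@@__@@
@_@_@_@
@@@@@@@@

Derivation:
r0=0: @
r1=1: @@
r2=10: @_@
r3=11: @@@@
r4=100: @___@
r5=101: @@__@@
r6=110: @_@_@_@
r7=111: @@@@@@@@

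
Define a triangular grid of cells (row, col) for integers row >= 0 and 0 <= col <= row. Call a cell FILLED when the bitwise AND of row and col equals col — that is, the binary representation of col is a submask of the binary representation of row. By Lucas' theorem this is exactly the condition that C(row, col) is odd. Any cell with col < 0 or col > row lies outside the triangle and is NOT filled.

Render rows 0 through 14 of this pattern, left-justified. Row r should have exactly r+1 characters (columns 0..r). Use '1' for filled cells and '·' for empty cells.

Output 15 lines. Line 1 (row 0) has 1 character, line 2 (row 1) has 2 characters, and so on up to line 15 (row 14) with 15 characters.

Answer: 1
11
1·1
1111
1···1
11··11
1·1·1·1
11111111
1·······1
11······11
1·1·····1·1
1111····1111
1···1···1···1
11··11··11··11
1·1·1·1·1·1·1·1

Derivation:
r0=0: 1
r1=1: 11
r2=10: 1·1
r3=11: 1111
r4=100: 1···1
r5=101: 11··11
r6=110: 1·1·1·1
r7=111: 11111111
r8=1000: 1·······1
r9=1001: 11······11
r10=1010: 1·1·····1·1
r11=1011: 1111····1111
r12=1100: 1···1···1···1
r13=1101: 11··11··11··11
r14=1110: 1·1·1·1·1·1·1·1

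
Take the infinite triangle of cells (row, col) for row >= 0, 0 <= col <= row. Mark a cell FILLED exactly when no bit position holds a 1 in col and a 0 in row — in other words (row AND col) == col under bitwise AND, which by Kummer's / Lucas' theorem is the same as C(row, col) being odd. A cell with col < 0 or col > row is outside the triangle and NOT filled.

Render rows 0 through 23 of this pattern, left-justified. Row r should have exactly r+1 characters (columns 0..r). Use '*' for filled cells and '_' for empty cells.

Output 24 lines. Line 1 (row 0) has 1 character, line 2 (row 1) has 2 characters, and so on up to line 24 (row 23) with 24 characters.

Answer: *
**
*_*
****
*___*
**__**
*_*_*_*
********
*_______*
**______**
*_*_____*_*
****____****
*___*___*___*
**__**__**__**
*_*_*_*_*_*_*_*
****************
*_______________*
**______________**
*_*_____________*_*
****____________****
*___*___________*___*
**__**__________**__**
*_*_*_*_________*_*_*_*
********________********

Derivation:
r0=0: *
r1=1: **
r2=10: *_*
r3=11: ****
r4=100: *___*
r5=101: **__**
r6=110: *_*_*_*
r7=111: ********
r8=1000: *_______*
r9=1001: **______**
r10=1010: *_*_____*_*
r11=1011: ****____****
r12=1100: *___*___*___*
r13=1101: **__**__**__**
r14=1110: *_*_*_*_*_*_*_*
r15=1111: ****************
r16=10000: *_______________*
r17=10001: **______________**
r18=10010: *_*_____________*_*
r19=10011: ****____________****
r20=10100: *___*___________*___*
r21=10101: **__**__________**__**
r22=10110: *_*_*_*_________*_*_*_*
r23=10111: ********________********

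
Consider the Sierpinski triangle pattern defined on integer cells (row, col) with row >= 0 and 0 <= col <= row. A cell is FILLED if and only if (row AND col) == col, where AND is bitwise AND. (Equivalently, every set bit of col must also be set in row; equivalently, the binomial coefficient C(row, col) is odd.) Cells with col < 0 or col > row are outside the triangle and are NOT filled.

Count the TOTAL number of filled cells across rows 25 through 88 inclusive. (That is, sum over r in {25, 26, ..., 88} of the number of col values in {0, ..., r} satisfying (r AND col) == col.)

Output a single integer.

r25=11001 pc3: +8 =8
r26=11010 pc3: +8 =16
r27=11011 pc4: +16 =32
r28=11100 pc3: +8 =40
r29=11101 pc4: +16 =56
r30=11110 pc4: +16 =72
r31=11111 pc5: +32 =104
r32=100000 pc1: +2 =106
r33=100001 pc2: +4 =110
r34=100010 pc2: +4 =114
r35=100011 pc3: +8 =122
r36=100100 pc2: +4 =126
r37=100101 pc3: +8 =134
r38=100110 pc3: +8 =142
r39=100111 pc4: +16 =158
r40=101000 pc2: +4 =162
r41=101001 pc3: +8 =170
r42=101010 pc3: +8 =178
r43=101011 pc4: +16 =194
r44=101100 pc3: +8 =202
r45=101101 pc4: +16 =218
r46=101110 pc4: +16 =234
r47=101111 pc5: +32 =266
r48=110000 pc2: +4 =270
r49=110001 pc3: +8 =278
r50=110010 pc3: +8 =286
r51=110011 pc4: +16 =302
r52=110100 pc3: +8 =310
r53=110101 pc4: +16 =326
r54=110110 pc4: +16 =342
r55=110111 pc5: +32 =374
r56=111000 pc3: +8 =382
r57=111001 pc4: +16 =398
r58=111010 pc4: +16 =414
r59=111011 pc5: +32 =446
r60=111100 pc4: +16 =462
r61=111101 pc5: +32 =494
r62=111110 pc5: +32 =526
r63=111111 pc6: +64 =590
r64=1000000 pc1: +2 =592
r65=1000001 pc2: +4 =596
r66=1000010 pc2: +4 =600
r67=1000011 pc3: +8 =608
r68=1000100 pc2: +4 =612
r69=1000101 pc3: +8 =620
r70=1000110 pc3: +8 =628
r71=1000111 pc4: +16 =644
r72=1001000 pc2: +4 =648
r73=1001001 pc3: +8 =656
r74=1001010 pc3: +8 =664
r75=1001011 pc4: +16 =680
r76=1001100 pc3: +8 =688
r77=1001101 pc4: +16 =704
r78=1001110 pc4: +16 =720
r79=1001111 pc5: +32 =752
r80=1010000 pc2: +4 =756
r81=1010001 pc3: +8 =764
r82=1010010 pc3: +8 =772
r83=1010011 pc4: +16 =788
r84=1010100 pc3: +8 =796
r85=1010101 pc4: +16 =812
r86=1010110 pc4: +16 =828
r87=1010111 pc5: +32 =860
r88=1011000 pc3: +8 =868

Answer: 868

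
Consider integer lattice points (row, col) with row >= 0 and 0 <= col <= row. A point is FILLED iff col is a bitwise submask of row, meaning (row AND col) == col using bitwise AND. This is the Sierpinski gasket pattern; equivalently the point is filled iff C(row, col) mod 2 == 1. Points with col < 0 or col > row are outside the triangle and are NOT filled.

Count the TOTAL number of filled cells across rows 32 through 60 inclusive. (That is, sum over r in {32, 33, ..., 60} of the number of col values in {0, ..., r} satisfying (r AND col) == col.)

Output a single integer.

Answer: 358

Derivation:
r32=100000 pc1: +2 =2
r33=100001 pc2: +4 =6
r34=100010 pc2: +4 =10
r35=100011 pc3: +8 =18
r36=100100 pc2: +4 =22
r37=100101 pc3: +8 =30
r38=100110 pc3: +8 =38
r39=100111 pc4: +16 =54
r40=101000 pc2: +4 =58
r41=101001 pc3: +8 =66
r42=101010 pc3: +8 =74
r43=101011 pc4: +16 =90
r44=101100 pc3: +8 =98
r45=101101 pc4: +16 =114
r46=101110 pc4: +16 =130
r47=101111 pc5: +32 =162
r48=110000 pc2: +4 =166
r49=110001 pc3: +8 =174
r50=110010 pc3: +8 =182
r51=110011 pc4: +16 =198
r52=110100 pc3: +8 =206
r53=110101 pc4: +16 =222
r54=110110 pc4: +16 =238
r55=110111 pc5: +32 =270
r56=111000 pc3: +8 =278
r57=111001 pc4: +16 =294
r58=111010 pc4: +16 =310
r59=111011 pc5: +32 =342
r60=111100 pc4: +16 =358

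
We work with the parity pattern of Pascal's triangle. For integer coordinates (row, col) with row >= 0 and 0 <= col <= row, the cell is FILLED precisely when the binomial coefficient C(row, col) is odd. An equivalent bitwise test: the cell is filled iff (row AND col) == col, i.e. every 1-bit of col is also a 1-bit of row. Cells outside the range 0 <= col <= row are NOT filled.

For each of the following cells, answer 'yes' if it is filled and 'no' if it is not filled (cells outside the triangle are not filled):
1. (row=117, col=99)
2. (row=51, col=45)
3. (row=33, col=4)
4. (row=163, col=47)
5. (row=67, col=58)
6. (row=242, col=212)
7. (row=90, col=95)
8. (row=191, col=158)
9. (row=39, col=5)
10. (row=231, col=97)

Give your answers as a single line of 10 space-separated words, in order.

(117,99): row=0b1110101, col=0b1100011, row AND col = 0b1100001 = 97; 97 != 99 -> empty
(51,45): row=0b110011, col=0b101101, row AND col = 0b100001 = 33; 33 != 45 -> empty
(33,4): row=0b100001, col=0b100, row AND col = 0b0 = 0; 0 != 4 -> empty
(163,47): row=0b10100011, col=0b101111, row AND col = 0b100011 = 35; 35 != 47 -> empty
(67,58): row=0b1000011, col=0b111010, row AND col = 0b10 = 2; 2 != 58 -> empty
(242,212): row=0b11110010, col=0b11010100, row AND col = 0b11010000 = 208; 208 != 212 -> empty
(90,95): col outside [0, 90] -> not filled
(191,158): row=0b10111111, col=0b10011110, row AND col = 0b10011110 = 158; 158 == 158 -> filled
(39,5): row=0b100111, col=0b101, row AND col = 0b101 = 5; 5 == 5 -> filled
(231,97): row=0b11100111, col=0b1100001, row AND col = 0b1100001 = 97; 97 == 97 -> filled

Answer: no no no no no no no yes yes yes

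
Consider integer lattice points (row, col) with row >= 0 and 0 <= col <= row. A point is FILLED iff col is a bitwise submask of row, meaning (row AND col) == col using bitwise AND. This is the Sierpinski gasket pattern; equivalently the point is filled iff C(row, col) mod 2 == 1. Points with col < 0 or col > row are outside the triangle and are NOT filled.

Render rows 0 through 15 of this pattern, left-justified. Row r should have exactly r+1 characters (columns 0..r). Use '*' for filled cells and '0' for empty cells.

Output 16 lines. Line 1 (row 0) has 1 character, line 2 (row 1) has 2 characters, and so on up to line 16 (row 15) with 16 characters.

r0=0: *
r1=1: **
r2=10: *0*
r3=11: ****
r4=100: *000*
r5=101: **00**
r6=110: *0*0*0*
r7=111: ********
r8=1000: *0000000*
r9=1001: **000000**
r10=1010: *0*00000*0*
r11=1011: ****0000****
r12=1100: *000*000*000*
r13=1101: **00**00**00**
r14=1110: *0*0*0*0*0*0*0*
r15=1111: ****************

Answer: *
**
*0*
****
*000*
**00**
*0*0*0*
********
*0000000*
**000000**
*0*00000*0*
****0000****
*000*000*000*
**00**00**00**
*0*0*0*0*0*0*0*
****************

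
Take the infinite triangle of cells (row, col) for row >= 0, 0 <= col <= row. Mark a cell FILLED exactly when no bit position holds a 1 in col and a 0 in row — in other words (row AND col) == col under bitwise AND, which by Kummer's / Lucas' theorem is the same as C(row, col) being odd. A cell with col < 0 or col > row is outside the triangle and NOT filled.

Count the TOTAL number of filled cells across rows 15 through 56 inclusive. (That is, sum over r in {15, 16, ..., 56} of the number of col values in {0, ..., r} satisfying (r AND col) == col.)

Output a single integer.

r15=1111 pc4: +16 =16
r16=10000 pc1: +2 =18
r17=10001 pc2: +4 =22
r18=10010 pc2: +4 =26
r19=10011 pc3: +8 =34
r20=10100 pc2: +4 =38
r21=10101 pc3: +8 =46
r22=10110 pc3: +8 =54
r23=10111 pc4: +16 =70
r24=11000 pc2: +4 =74
r25=11001 pc3: +8 =82
r26=11010 pc3: +8 =90
r27=11011 pc4: +16 =106
r28=11100 pc3: +8 =114
r29=11101 pc4: +16 =130
r30=11110 pc4: +16 =146
r31=11111 pc5: +32 =178
r32=100000 pc1: +2 =180
r33=100001 pc2: +4 =184
r34=100010 pc2: +4 =188
r35=100011 pc3: +8 =196
r36=100100 pc2: +4 =200
r37=100101 pc3: +8 =208
r38=100110 pc3: +8 =216
r39=100111 pc4: +16 =232
r40=101000 pc2: +4 =236
r41=101001 pc3: +8 =244
r42=101010 pc3: +8 =252
r43=101011 pc4: +16 =268
r44=101100 pc3: +8 =276
r45=101101 pc4: +16 =292
r46=101110 pc4: +16 =308
r47=101111 pc5: +32 =340
r48=110000 pc2: +4 =344
r49=110001 pc3: +8 =352
r50=110010 pc3: +8 =360
r51=110011 pc4: +16 =376
r52=110100 pc3: +8 =384
r53=110101 pc4: +16 =400
r54=110110 pc4: +16 =416
r55=110111 pc5: +32 =448
r56=111000 pc3: +8 =456

Answer: 456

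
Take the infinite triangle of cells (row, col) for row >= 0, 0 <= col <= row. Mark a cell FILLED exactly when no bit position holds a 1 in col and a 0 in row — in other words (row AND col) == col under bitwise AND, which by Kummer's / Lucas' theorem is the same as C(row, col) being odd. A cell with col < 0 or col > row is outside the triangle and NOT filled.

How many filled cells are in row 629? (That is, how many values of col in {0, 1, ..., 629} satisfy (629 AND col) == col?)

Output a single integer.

629 in binary = 1001110101
popcount(629) = number of 1-bits in 1001110101 = 6
A col c satisfies (629 AND c) == c iff every set bit of c is also set in 629; each of the 6 set bits of 629 can independently be on or off in c.
count = 2^6 = 64

Answer: 64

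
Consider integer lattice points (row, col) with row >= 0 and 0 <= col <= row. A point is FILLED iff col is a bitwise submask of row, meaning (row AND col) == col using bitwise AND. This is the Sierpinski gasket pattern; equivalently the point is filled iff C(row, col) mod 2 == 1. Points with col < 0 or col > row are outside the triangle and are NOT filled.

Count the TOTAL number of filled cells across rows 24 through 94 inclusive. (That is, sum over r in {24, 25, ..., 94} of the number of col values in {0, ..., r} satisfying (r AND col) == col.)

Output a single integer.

Answer: 1016

Derivation:
r24=11000 pc2: +4 =4
r25=11001 pc3: +8 =12
r26=11010 pc3: +8 =20
r27=11011 pc4: +16 =36
r28=11100 pc3: +8 =44
r29=11101 pc4: +16 =60
r30=11110 pc4: +16 =76
r31=11111 pc5: +32 =108
r32=100000 pc1: +2 =110
r33=100001 pc2: +4 =114
r34=100010 pc2: +4 =118
r35=100011 pc3: +8 =126
r36=100100 pc2: +4 =130
r37=100101 pc3: +8 =138
r38=100110 pc3: +8 =146
r39=100111 pc4: +16 =162
r40=101000 pc2: +4 =166
r41=101001 pc3: +8 =174
r42=101010 pc3: +8 =182
r43=101011 pc4: +16 =198
r44=101100 pc3: +8 =206
r45=101101 pc4: +16 =222
r46=101110 pc4: +16 =238
r47=101111 pc5: +32 =270
r48=110000 pc2: +4 =274
r49=110001 pc3: +8 =282
r50=110010 pc3: +8 =290
r51=110011 pc4: +16 =306
r52=110100 pc3: +8 =314
r53=110101 pc4: +16 =330
r54=110110 pc4: +16 =346
r55=110111 pc5: +32 =378
r56=111000 pc3: +8 =386
r57=111001 pc4: +16 =402
r58=111010 pc4: +16 =418
r59=111011 pc5: +32 =450
r60=111100 pc4: +16 =466
r61=111101 pc5: +32 =498
r62=111110 pc5: +32 =530
r63=111111 pc6: +64 =594
r64=1000000 pc1: +2 =596
r65=1000001 pc2: +4 =600
r66=1000010 pc2: +4 =604
r67=1000011 pc3: +8 =612
r68=1000100 pc2: +4 =616
r69=1000101 pc3: +8 =624
r70=1000110 pc3: +8 =632
r71=1000111 pc4: +16 =648
r72=1001000 pc2: +4 =652
r73=1001001 pc3: +8 =660
r74=1001010 pc3: +8 =668
r75=1001011 pc4: +16 =684
r76=1001100 pc3: +8 =692
r77=1001101 pc4: +16 =708
r78=1001110 pc4: +16 =724
r79=1001111 pc5: +32 =756
r80=1010000 pc2: +4 =760
r81=1010001 pc3: +8 =768
r82=1010010 pc3: +8 =776
r83=1010011 pc4: +16 =792
r84=1010100 pc3: +8 =800
r85=1010101 pc4: +16 =816
r86=1010110 pc4: +16 =832
r87=1010111 pc5: +32 =864
r88=1011000 pc3: +8 =872
r89=1011001 pc4: +16 =888
r90=1011010 pc4: +16 =904
r91=1011011 pc5: +32 =936
r92=1011100 pc4: +16 =952
r93=1011101 pc5: +32 =984
r94=1011110 pc5: +32 =1016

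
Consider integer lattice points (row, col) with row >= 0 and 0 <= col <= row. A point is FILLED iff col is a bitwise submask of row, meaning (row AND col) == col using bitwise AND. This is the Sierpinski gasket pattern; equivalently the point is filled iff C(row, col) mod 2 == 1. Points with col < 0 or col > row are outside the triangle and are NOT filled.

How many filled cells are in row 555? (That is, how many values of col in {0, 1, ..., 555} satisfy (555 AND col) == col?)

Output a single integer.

Answer: 32

Derivation:
555 in binary = 1000101011
popcount(555) = number of 1-bits in 1000101011 = 5
A col c satisfies (555 AND c) == c iff every set bit of c is also set in 555; each of the 5 set bits of 555 can independently be on or off in c.
count = 2^5 = 32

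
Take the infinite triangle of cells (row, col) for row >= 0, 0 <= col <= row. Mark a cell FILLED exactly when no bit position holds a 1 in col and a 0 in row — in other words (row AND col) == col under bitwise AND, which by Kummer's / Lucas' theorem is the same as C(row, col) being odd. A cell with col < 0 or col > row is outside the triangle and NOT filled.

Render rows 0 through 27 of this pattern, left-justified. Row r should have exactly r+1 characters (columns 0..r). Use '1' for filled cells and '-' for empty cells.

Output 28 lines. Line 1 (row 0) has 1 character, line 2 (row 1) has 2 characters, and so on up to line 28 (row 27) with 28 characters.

r0=0: 1
r1=1: 11
r2=10: 1-1
r3=11: 1111
r4=100: 1---1
r5=101: 11--11
r6=110: 1-1-1-1
r7=111: 11111111
r8=1000: 1-------1
r9=1001: 11------11
r10=1010: 1-1-----1-1
r11=1011: 1111----1111
r12=1100: 1---1---1---1
r13=1101: 11--11--11--11
r14=1110: 1-1-1-1-1-1-1-1
r15=1111: 1111111111111111
r16=10000: 1---------------1
r17=10001: 11--------------11
r18=10010: 1-1-------------1-1
r19=10011: 1111------------1111
r20=10100: 1---1-----------1---1
r21=10101: 11--11----------11--11
r22=10110: 1-1-1-1---------1-1-1-1
r23=10111: 11111111--------11111111
r24=11000: 1-------1-------1-------1
r25=11001: 11------11------11------11
r26=11010: 1-1-----1-1-----1-1-----1-1
r27=11011: 1111----1111----1111----1111

Answer: 1
11
1-1
1111
1---1
11--11
1-1-1-1
11111111
1-------1
11------11
1-1-----1-1
1111----1111
1---1---1---1
11--11--11--11
1-1-1-1-1-1-1-1
1111111111111111
1---------------1
11--------------11
1-1-------------1-1
1111------------1111
1---1-----------1---1
11--11----------11--11
1-1-1-1---------1-1-1-1
11111111--------11111111
1-------1-------1-------1
11------11------11------11
1-1-----1-1-----1-1-----1-1
1111----1111----1111----1111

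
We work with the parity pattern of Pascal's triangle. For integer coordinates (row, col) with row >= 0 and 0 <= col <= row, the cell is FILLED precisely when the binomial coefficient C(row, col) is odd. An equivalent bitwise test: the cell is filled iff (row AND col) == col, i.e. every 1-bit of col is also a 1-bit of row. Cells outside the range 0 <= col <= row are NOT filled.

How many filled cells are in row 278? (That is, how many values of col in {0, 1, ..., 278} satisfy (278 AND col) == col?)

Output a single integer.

Answer: 16

Derivation:
278 in binary = 100010110
popcount(278) = number of 1-bits in 100010110 = 4
A col c satisfies (278 AND c) == c iff every set bit of c is also set in 278; each of the 4 set bits of 278 can independently be on or off in c.
count = 2^4 = 16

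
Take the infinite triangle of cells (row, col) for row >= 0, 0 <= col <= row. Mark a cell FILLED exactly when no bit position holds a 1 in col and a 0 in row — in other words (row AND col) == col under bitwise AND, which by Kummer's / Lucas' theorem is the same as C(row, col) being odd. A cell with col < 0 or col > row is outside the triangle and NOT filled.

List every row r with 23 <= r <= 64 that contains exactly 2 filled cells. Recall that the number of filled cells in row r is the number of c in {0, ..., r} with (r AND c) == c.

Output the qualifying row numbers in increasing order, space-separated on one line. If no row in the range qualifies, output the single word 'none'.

Answer: 32 64

Derivation:
Row r has 2^popcount(r) filled cells, so we need popcount(r) = log2(2) = 1.
Scan r = 23..64 and keep those with exactly 1 one-bits:
r=23=10111 popcount=4 -> skip
r=24=11000 popcount=2 -> skip
r=25=11001 popcount=3 -> skip
r=26=11010 popcount=3 -> skip
r=27=11011 popcount=4 -> skip
r=28=11100 popcount=3 -> skip
r=29=11101 popcount=4 -> skip
r=30=11110 popcount=4 -> skip
r=31=11111 popcount=5 -> skip
r=32=100000 popcount=1 -> KEEP
r=33=100001 popcount=2 -> skip
r=34=100010 popcount=2 -> skip
r=35=100011 popcount=3 -> skip
r=36=100100 popcount=2 -> skip
r=37=100101 popcount=3 -> skip
r=38=100110 popcount=3 -> skip
r=39=100111 popcount=4 -> skip
r=40=101000 popcount=2 -> skip
r=41=101001 popcount=3 -> skip
r=42=101010 popcount=3 -> skip
r=43=101011 popcount=4 -> skip
r=44=101100 popcount=3 -> skip
r=45=101101 popcount=4 -> skip
r=46=101110 popcount=4 -> skip
r=47=101111 popcount=5 -> skip
r=48=110000 popcount=2 -> skip
r=49=110001 popcount=3 -> skip
r=50=110010 popcount=3 -> skip
r=51=110011 popcount=4 -> skip
r=52=110100 popcount=3 -> skip
r=53=110101 popcount=4 -> skip
r=54=110110 popcount=4 -> skip
r=55=110111 popcount=5 -> skip
r=56=111000 popcount=3 -> skip
r=57=111001 popcount=4 -> skip
r=58=111010 popcount=4 -> skip
r=59=111011 popcount=5 -> skip
r=60=111100 popcount=4 -> skip
r=61=111101 popcount=5 -> skip
r=62=111110 popcount=5 -> skip
r=63=111111 popcount=6 -> skip
r=64=1000000 popcount=1 -> KEEP
Kept rows: 32 64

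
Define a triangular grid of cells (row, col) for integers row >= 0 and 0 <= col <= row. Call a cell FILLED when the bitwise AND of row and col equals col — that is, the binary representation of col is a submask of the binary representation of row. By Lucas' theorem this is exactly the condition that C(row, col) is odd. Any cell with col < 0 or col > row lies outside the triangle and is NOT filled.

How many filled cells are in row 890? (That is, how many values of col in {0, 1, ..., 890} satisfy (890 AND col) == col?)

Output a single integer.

Answer: 128

Derivation:
890 in binary = 1101111010
popcount(890) = number of 1-bits in 1101111010 = 7
A col c satisfies (890 AND c) == c iff every set bit of c is also set in 890; each of the 7 set bits of 890 can independently be on or off in c.
count = 2^7 = 128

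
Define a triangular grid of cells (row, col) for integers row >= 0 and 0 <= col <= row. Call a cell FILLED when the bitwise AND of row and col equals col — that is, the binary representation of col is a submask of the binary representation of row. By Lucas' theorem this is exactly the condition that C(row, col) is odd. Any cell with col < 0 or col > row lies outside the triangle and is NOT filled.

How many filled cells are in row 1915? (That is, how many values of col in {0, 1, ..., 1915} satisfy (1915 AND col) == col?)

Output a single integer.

1915 in binary = 11101111011
popcount(1915) = number of 1-bits in 11101111011 = 9
A col c satisfies (1915 AND c) == c iff every set bit of c is also set in 1915; each of the 9 set bits of 1915 can independently be on or off in c.
count = 2^9 = 512

Answer: 512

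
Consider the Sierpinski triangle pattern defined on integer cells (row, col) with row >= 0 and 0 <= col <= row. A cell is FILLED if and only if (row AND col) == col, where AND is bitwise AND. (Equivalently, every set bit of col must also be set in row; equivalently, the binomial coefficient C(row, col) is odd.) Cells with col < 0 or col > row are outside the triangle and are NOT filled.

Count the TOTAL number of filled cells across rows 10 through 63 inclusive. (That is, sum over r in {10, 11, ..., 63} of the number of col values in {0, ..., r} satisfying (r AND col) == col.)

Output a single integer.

r10=1010 pc2: +4 =4
r11=1011 pc3: +8 =12
r12=1100 pc2: +4 =16
r13=1101 pc3: +8 =24
r14=1110 pc3: +8 =32
r15=1111 pc4: +16 =48
r16=10000 pc1: +2 =50
r17=10001 pc2: +4 =54
r18=10010 pc2: +4 =58
r19=10011 pc3: +8 =66
r20=10100 pc2: +4 =70
r21=10101 pc3: +8 =78
r22=10110 pc3: +8 =86
r23=10111 pc4: +16 =102
r24=11000 pc2: +4 =106
r25=11001 pc3: +8 =114
r26=11010 pc3: +8 =122
r27=11011 pc4: +16 =138
r28=11100 pc3: +8 =146
r29=11101 pc4: +16 =162
r30=11110 pc4: +16 =178
r31=11111 pc5: +32 =210
r32=100000 pc1: +2 =212
r33=100001 pc2: +4 =216
r34=100010 pc2: +4 =220
r35=100011 pc3: +8 =228
r36=100100 pc2: +4 =232
r37=100101 pc3: +8 =240
r38=100110 pc3: +8 =248
r39=100111 pc4: +16 =264
r40=101000 pc2: +4 =268
r41=101001 pc3: +8 =276
r42=101010 pc3: +8 =284
r43=101011 pc4: +16 =300
r44=101100 pc3: +8 =308
r45=101101 pc4: +16 =324
r46=101110 pc4: +16 =340
r47=101111 pc5: +32 =372
r48=110000 pc2: +4 =376
r49=110001 pc3: +8 =384
r50=110010 pc3: +8 =392
r51=110011 pc4: +16 =408
r52=110100 pc3: +8 =416
r53=110101 pc4: +16 =432
r54=110110 pc4: +16 =448
r55=110111 pc5: +32 =480
r56=111000 pc3: +8 =488
r57=111001 pc4: +16 =504
r58=111010 pc4: +16 =520
r59=111011 pc5: +32 =552
r60=111100 pc4: +16 =568
r61=111101 pc5: +32 =600
r62=111110 pc5: +32 =632
r63=111111 pc6: +64 =696

Answer: 696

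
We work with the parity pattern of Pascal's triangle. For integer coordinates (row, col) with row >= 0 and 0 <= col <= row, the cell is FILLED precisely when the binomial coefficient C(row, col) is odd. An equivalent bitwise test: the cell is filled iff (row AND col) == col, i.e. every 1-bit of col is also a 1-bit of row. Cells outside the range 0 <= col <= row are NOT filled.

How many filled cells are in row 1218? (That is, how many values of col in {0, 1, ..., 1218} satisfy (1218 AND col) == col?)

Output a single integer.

1218 in binary = 10011000010
popcount(1218) = number of 1-bits in 10011000010 = 4
A col c satisfies (1218 AND c) == c iff every set bit of c is also set in 1218; each of the 4 set bits of 1218 can independently be on or off in c.
count = 2^4 = 16

Answer: 16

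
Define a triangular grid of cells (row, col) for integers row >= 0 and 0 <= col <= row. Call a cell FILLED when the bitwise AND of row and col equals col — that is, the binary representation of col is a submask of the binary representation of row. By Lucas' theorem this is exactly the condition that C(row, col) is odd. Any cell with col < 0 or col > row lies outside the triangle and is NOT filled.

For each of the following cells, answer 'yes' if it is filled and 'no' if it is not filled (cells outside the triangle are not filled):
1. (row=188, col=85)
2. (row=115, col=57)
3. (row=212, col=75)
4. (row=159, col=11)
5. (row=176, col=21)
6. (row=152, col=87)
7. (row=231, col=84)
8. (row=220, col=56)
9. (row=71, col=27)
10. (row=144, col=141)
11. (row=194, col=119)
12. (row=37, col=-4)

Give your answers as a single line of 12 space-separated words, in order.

Answer: no no no yes no no no no no no no no

Derivation:
(188,85): row=0b10111100, col=0b1010101, row AND col = 0b10100 = 20; 20 != 85 -> empty
(115,57): row=0b1110011, col=0b111001, row AND col = 0b110001 = 49; 49 != 57 -> empty
(212,75): row=0b11010100, col=0b1001011, row AND col = 0b1000000 = 64; 64 != 75 -> empty
(159,11): row=0b10011111, col=0b1011, row AND col = 0b1011 = 11; 11 == 11 -> filled
(176,21): row=0b10110000, col=0b10101, row AND col = 0b10000 = 16; 16 != 21 -> empty
(152,87): row=0b10011000, col=0b1010111, row AND col = 0b10000 = 16; 16 != 87 -> empty
(231,84): row=0b11100111, col=0b1010100, row AND col = 0b1000100 = 68; 68 != 84 -> empty
(220,56): row=0b11011100, col=0b111000, row AND col = 0b11000 = 24; 24 != 56 -> empty
(71,27): row=0b1000111, col=0b11011, row AND col = 0b11 = 3; 3 != 27 -> empty
(144,141): row=0b10010000, col=0b10001101, row AND col = 0b10000000 = 128; 128 != 141 -> empty
(194,119): row=0b11000010, col=0b1110111, row AND col = 0b1000010 = 66; 66 != 119 -> empty
(37,-4): col outside [0, 37] -> not filled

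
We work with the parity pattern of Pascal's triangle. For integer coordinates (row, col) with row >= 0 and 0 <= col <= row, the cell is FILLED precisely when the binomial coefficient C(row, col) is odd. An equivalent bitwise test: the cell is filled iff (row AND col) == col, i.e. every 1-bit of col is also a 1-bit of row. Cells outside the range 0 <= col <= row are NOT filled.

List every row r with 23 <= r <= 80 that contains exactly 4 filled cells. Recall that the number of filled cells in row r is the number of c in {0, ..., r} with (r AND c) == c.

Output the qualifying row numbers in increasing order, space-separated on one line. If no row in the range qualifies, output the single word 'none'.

Answer: 24 33 34 36 40 48 65 66 68 72 80

Derivation:
Row r has 2^popcount(r) filled cells, so we need popcount(r) = log2(4) = 2.
Scan r = 23..80 and keep those with exactly 2 one-bits:
r=23=10111 popcount=4 -> skip
r=24=11000 popcount=2 -> KEEP
r=25=11001 popcount=3 -> skip
r=26=11010 popcount=3 -> skip
r=27=11011 popcount=4 -> skip
r=28=11100 popcount=3 -> skip
r=29=11101 popcount=4 -> skip
r=30=11110 popcount=4 -> skip
r=31=11111 popcount=5 -> skip
r=32=100000 popcount=1 -> skip
r=33=100001 popcount=2 -> KEEP
r=34=100010 popcount=2 -> KEEP
r=35=100011 popcount=3 -> skip
r=36=100100 popcount=2 -> KEEP
r=37=100101 popcount=3 -> skip
r=38=100110 popcount=3 -> skip
r=39=100111 popcount=4 -> skip
r=40=101000 popcount=2 -> KEEP
r=41=101001 popcount=3 -> skip
r=42=101010 popcount=3 -> skip
r=43=101011 popcount=4 -> skip
r=44=101100 popcount=3 -> skip
r=45=101101 popcount=4 -> skip
r=46=101110 popcount=4 -> skip
r=47=101111 popcount=5 -> skip
r=48=110000 popcount=2 -> KEEP
r=49=110001 popcount=3 -> skip
r=50=110010 popcount=3 -> skip
r=51=110011 popcount=4 -> skip
r=52=110100 popcount=3 -> skip
r=53=110101 popcount=4 -> skip
r=54=110110 popcount=4 -> skip
r=55=110111 popcount=5 -> skip
r=56=111000 popcount=3 -> skip
r=57=111001 popcount=4 -> skip
r=58=111010 popcount=4 -> skip
r=59=111011 popcount=5 -> skip
r=60=111100 popcount=4 -> skip
r=61=111101 popcount=5 -> skip
r=62=111110 popcount=5 -> skip
r=63=111111 popcount=6 -> skip
r=64=1000000 popcount=1 -> skip
r=65=1000001 popcount=2 -> KEEP
r=66=1000010 popcount=2 -> KEEP
r=67=1000011 popcount=3 -> skip
r=68=1000100 popcount=2 -> KEEP
r=69=1000101 popcount=3 -> skip
r=70=1000110 popcount=3 -> skip
r=71=1000111 popcount=4 -> skip
r=72=1001000 popcount=2 -> KEEP
r=73=1001001 popcount=3 -> skip
r=74=1001010 popcount=3 -> skip
r=75=1001011 popcount=4 -> skip
r=76=1001100 popcount=3 -> skip
r=77=1001101 popcount=4 -> skip
r=78=1001110 popcount=4 -> skip
r=79=1001111 popcount=5 -> skip
r=80=1010000 popcount=2 -> KEEP
Kept rows: 24 33 34 36 40 48 65 66 68 72 80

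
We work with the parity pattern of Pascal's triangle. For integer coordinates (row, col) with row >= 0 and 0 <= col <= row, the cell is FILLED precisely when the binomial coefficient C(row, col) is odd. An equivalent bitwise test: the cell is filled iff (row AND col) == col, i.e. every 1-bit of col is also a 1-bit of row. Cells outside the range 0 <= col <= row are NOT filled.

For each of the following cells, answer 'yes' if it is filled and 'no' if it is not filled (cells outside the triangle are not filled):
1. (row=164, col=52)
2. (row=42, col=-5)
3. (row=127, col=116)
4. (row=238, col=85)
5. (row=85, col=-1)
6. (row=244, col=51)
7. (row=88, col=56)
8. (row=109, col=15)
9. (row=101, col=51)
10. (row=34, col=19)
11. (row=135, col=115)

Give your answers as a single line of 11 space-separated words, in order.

(164,52): row=0b10100100, col=0b110100, row AND col = 0b100100 = 36; 36 != 52 -> empty
(42,-5): col outside [0, 42] -> not filled
(127,116): row=0b1111111, col=0b1110100, row AND col = 0b1110100 = 116; 116 == 116 -> filled
(238,85): row=0b11101110, col=0b1010101, row AND col = 0b1000100 = 68; 68 != 85 -> empty
(85,-1): col outside [0, 85] -> not filled
(244,51): row=0b11110100, col=0b110011, row AND col = 0b110000 = 48; 48 != 51 -> empty
(88,56): row=0b1011000, col=0b111000, row AND col = 0b11000 = 24; 24 != 56 -> empty
(109,15): row=0b1101101, col=0b1111, row AND col = 0b1101 = 13; 13 != 15 -> empty
(101,51): row=0b1100101, col=0b110011, row AND col = 0b100001 = 33; 33 != 51 -> empty
(34,19): row=0b100010, col=0b10011, row AND col = 0b10 = 2; 2 != 19 -> empty
(135,115): row=0b10000111, col=0b1110011, row AND col = 0b11 = 3; 3 != 115 -> empty

Answer: no no yes no no no no no no no no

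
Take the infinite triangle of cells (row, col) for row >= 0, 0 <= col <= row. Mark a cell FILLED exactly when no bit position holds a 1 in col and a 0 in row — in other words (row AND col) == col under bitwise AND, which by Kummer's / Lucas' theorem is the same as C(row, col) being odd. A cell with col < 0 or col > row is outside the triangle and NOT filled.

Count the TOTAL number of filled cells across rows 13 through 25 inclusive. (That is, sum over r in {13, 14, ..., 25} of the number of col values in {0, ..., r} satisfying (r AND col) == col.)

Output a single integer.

Answer: 98

Derivation:
r13=1101 pc3: +8 =8
r14=1110 pc3: +8 =16
r15=1111 pc4: +16 =32
r16=10000 pc1: +2 =34
r17=10001 pc2: +4 =38
r18=10010 pc2: +4 =42
r19=10011 pc3: +8 =50
r20=10100 pc2: +4 =54
r21=10101 pc3: +8 =62
r22=10110 pc3: +8 =70
r23=10111 pc4: +16 =86
r24=11000 pc2: +4 =90
r25=11001 pc3: +8 =98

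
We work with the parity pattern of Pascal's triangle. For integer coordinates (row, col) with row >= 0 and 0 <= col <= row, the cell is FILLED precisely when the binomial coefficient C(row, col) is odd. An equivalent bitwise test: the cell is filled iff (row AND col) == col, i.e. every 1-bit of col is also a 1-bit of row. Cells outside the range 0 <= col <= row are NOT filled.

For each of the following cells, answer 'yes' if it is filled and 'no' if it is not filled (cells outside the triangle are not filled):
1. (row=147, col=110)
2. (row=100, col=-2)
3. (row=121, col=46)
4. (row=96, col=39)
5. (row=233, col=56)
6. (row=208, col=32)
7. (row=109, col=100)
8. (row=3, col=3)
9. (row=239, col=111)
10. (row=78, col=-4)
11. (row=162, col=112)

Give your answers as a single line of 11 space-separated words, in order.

Answer: no no no no no no yes yes yes no no

Derivation:
(147,110): row=0b10010011, col=0b1101110, row AND col = 0b10 = 2; 2 != 110 -> empty
(100,-2): col outside [0, 100] -> not filled
(121,46): row=0b1111001, col=0b101110, row AND col = 0b101000 = 40; 40 != 46 -> empty
(96,39): row=0b1100000, col=0b100111, row AND col = 0b100000 = 32; 32 != 39 -> empty
(233,56): row=0b11101001, col=0b111000, row AND col = 0b101000 = 40; 40 != 56 -> empty
(208,32): row=0b11010000, col=0b100000, row AND col = 0b0 = 0; 0 != 32 -> empty
(109,100): row=0b1101101, col=0b1100100, row AND col = 0b1100100 = 100; 100 == 100 -> filled
(3,3): row=0b11, col=0b11, row AND col = 0b11 = 3; 3 == 3 -> filled
(239,111): row=0b11101111, col=0b1101111, row AND col = 0b1101111 = 111; 111 == 111 -> filled
(78,-4): col outside [0, 78] -> not filled
(162,112): row=0b10100010, col=0b1110000, row AND col = 0b100000 = 32; 32 != 112 -> empty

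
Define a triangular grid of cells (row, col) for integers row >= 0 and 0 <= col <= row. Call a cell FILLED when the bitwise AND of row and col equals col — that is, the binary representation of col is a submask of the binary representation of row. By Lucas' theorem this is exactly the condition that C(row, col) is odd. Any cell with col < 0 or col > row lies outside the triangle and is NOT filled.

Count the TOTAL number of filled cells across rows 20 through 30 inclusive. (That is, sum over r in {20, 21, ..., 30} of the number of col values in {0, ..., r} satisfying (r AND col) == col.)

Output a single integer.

Answer: 112

Derivation:
r20=10100 pc2: +4 =4
r21=10101 pc3: +8 =12
r22=10110 pc3: +8 =20
r23=10111 pc4: +16 =36
r24=11000 pc2: +4 =40
r25=11001 pc3: +8 =48
r26=11010 pc3: +8 =56
r27=11011 pc4: +16 =72
r28=11100 pc3: +8 =80
r29=11101 pc4: +16 =96
r30=11110 pc4: +16 =112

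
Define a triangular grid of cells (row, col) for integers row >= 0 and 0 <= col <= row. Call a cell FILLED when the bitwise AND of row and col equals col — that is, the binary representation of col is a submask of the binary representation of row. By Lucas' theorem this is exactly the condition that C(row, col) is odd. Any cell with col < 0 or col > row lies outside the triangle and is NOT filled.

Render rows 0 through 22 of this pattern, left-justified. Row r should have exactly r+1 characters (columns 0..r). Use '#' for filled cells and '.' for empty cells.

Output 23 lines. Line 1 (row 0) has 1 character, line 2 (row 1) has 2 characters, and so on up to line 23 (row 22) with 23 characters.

Answer: #
##
#.#
####
#...#
##..##
#.#.#.#
########
#.......#
##......##
#.#.....#.#
####....####
#...#...#...#
##..##..##..##
#.#.#.#.#.#.#.#
################
#...............#
##..............##
#.#.............#.#
####............####
#...#...........#...#
##..##..........##..##
#.#.#.#.........#.#.#.#

Derivation:
r0=0: #
r1=1: ##
r2=10: #.#
r3=11: ####
r4=100: #...#
r5=101: ##..##
r6=110: #.#.#.#
r7=111: ########
r8=1000: #.......#
r9=1001: ##......##
r10=1010: #.#.....#.#
r11=1011: ####....####
r12=1100: #...#...#...#
r13=1101: ##..##..##..##
r14=1110: #.#.#.#.#.#.#.#
r15=1111: ################
r16=10000: #...............#
r17=10001: ##..............##
r18=10010: #.#.............#.#
r19=10011: ####............####
r20=10100: #...#...........#...#
r21=10101: ##..##..........##..##
r22=10110: #.#.#.#.........#.#.#.#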